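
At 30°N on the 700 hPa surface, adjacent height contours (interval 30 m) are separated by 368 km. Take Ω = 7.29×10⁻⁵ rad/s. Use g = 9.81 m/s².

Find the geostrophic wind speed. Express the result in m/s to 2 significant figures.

11 m/s

Coriolis parameter at 30°N:
f = 2Ω sin φ = 2 × 7.29×10⁻⁵ × sin 30° = 7.29×10⁻⁵ s⁻¹
Height gradient: |∂Z/∂n| = 30 m / 368000 m = 8.15×10⁻⁵
On a pressure surface, geostrophic balance gives V_g = (g/f)|∂Z/∂n|:
V_g = 9.81 × 8.15×10⁻⁵ / 7.29×10⁻⁵ = 11.0 m/s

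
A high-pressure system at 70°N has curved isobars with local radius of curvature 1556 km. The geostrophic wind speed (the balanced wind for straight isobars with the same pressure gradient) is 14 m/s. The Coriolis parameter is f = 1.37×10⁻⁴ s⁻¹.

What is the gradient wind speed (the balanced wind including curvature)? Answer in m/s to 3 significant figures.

Around a high, pressure-gradient force acts outward with centrifugal, so Coriolis balances both:
fV = (1/ρ)|∂P/∂n| + V²/R  →  V² − fR·V + fR·V_g = 0
With fR = 1.37×10⁻⁴ × 1556×10³ m = 213 m/s:
V = [fR − √((fR)² − 4 fR V_g)]/2 = [213 − √(213² − 4×213×14)]/2 = 15.1 m/s
Supergeostrophic (V > V_g = 14 m/s), as expected around a high.

15.1 m/s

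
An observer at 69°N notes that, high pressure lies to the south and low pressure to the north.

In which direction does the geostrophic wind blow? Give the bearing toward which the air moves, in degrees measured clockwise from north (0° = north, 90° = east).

The pressure-gradient force points toward the north (bearing 000°).
Geostrophic balance: in the Northern Hemisphere the Coriolis force deflects motion to the right, so the geostrophic wind blows 90° to the right of the pressure-gradient force (low pressure on the left).
Rotating 000° by 90° clockwise gives 090° — the wind blows toward the east.

090°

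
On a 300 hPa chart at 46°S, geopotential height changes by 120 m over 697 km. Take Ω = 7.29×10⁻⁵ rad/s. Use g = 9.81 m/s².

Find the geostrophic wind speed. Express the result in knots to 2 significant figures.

Coriolis parameter at 46°S:
f = 2Ω sin φ = 2 × 7.29×10⁻⁵ × sin 46° = 1.05×10⁻⁴ s⁻¹
Height gradient: |∂Z/∂n| = 120 m / 697000 m = 1.72×10⁻⁴
On a pressure surface, geostrophic balance gives V_g = (g/f)|∂Z/∂n|:
V_g = 9.81 × 1.72×10⁻⁴ / 1.05×10⁻⁴ = 16.1 m/s
Converting: 16.1 m/s × 1.944 = 31 knots

31 knots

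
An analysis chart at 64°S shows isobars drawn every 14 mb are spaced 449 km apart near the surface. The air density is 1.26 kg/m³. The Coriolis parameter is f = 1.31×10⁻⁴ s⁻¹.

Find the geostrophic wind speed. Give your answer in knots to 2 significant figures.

Pressure gradient: |∂P/∂n| = 1400 Pa / 449000 m = 3.12×10⁻³ Pa/m
Geostrophic balance (pressure-gradient force = Coriolis force):
V_g = (1/(fρ)) |∂P/∂n| = 3.12×10⁻³ / (1.31×10⁻⁴ × 1.26) = 18.9 m/s
Converting: 18.9 m/s × 1.944 = 37 knots

37 knots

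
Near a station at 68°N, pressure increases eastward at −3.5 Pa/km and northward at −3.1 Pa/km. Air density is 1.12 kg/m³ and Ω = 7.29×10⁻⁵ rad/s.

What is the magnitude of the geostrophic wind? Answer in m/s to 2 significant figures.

Coriolis parameter at 68°N:
f = 2Ω sin φ = 2 × 7.29×10⁻⁵ × sin 68° = 1.35×10⁻⁴ s⁻¹
Component geostrophic relations (x east, y north):
u_g = −(1/(fρ)) ∂P/∂y,  v_g = (1/(fρ)) ∂P/∂x
u_g = −(−3.1×10⁻³)/(1.35×10⁻⁴ × 1.12) = 20.5 m/s;  v_g = (−3.5×10⁻³)/(1.35×10⁻⁴ × 1.12) = −23.1 m/s
|V_g| = √(u_g² + v_g²) = 30.9 m/s

31 m/s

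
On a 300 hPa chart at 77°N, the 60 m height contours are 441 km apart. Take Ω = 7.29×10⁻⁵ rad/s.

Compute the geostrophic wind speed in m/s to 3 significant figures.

Coriolis parameter at 77°N:
f = 2Ω sin φ = 2 × 7.29×10⁻⁵ × sin 77° = 1.42×10⁻⁴ s⁻¹
Height gradient: |∂Z/∂n| = 60 m / 441000 m = 1.36×10⁻⁴
On a pressure surface, geostrophic balance gives V_g = (g/f)|∂Z/∂n|:
V_g = 9.81 × 1.36×10⁻⁴ / 1.42×10⁻⁴ = 9.40 m/s

9.40 m/s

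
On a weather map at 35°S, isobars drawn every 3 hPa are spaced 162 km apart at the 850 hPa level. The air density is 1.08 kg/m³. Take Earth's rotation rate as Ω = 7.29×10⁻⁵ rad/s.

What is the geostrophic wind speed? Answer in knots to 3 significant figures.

Coriolis parameter at 35°S:
f = 2Ω sin φ = 2 × 7.29×10⁻⁵ × sin 35° = 8.36×10⁻⁵ s⁻¹
Pressure gradient: |∂P/∂n| = 300 Pa / 162000 m = 1.85×10⁻³ Pa/m
Geostrophic balance (pressure-gradient force = Coriolis force):
V_g = (1/(fρ)) |∂P/∂n| = 1.85×10⁻³ / (8.36×10⁻⁵ × 1.08) = 20.5 m/s
Converting: 20.5 m/s × 1.944 = 39.9 knots

39.9 knots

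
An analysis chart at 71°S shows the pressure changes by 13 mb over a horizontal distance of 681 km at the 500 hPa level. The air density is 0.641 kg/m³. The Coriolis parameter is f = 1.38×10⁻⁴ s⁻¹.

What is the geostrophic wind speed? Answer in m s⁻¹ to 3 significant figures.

Pressure gradient: |∂P/∂n| = 1300 Pa / 681000 m = 1.91×10⁻³ Pa/m
Geostrophic balance (pressure-gradient force = Coriolis force):
V_g = (1/(fρ)) |∂P/∂n| = 1.91×10⁻³ / (1.38×10⁻⁴ × 0.641) = 21.6 m/s

21.6 m s⁻¹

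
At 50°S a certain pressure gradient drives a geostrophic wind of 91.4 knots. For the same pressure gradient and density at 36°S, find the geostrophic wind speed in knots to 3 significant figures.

119 knots

With the same pressure gradient and density, V_g ∝ 1/f ∝ 1/sin φ.
V₂ = V₁ · sin φ₁ / sin φ₂ = 91.4 × sin 50° / sin 36°
V₂ = 91.4 × 0.7660/0.5878 = 119 knots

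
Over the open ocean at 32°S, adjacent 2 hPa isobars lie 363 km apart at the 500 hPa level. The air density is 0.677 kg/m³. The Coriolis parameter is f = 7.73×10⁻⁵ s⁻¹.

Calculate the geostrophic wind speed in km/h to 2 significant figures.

Pressure gradient: |∂P/∂n| = 200 Pa / 363000 m = 5.51×10⁻⁴ Pa/m
Geostrophic balance (pressure-gradient force = Coriolis force):
V_g = (1/(fρ)) |∂P/∂n| = 5.51×10⁻⁴ / (7.73×10⁻⁵ × 0.677) = 10.5 m/s
Converting: 10.5 m/s × 3.6 = 38 km/h

38 km/h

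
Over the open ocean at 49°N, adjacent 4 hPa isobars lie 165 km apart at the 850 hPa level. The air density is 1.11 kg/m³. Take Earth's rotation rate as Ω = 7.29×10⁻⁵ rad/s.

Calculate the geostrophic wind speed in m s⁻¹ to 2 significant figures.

Coriolis parameter at 49°N:
f = 2Ω sin φ = 2 × 7.29×10⁻⁵ × sin 49° = 1.10×10⁻⁴ s⁻¹
Pressure gradient: |∂P/∂n| = 400 Pa / 165000 m = 2.42×10⁻³ Pa/m
Geostrophic balance (pressure-gradient force = Coriolis force):
V_g = (1/(fρ)) |∂P/∂n| = 2.42×10⁻³ / (1.10×10⁻⁴ × 1.11) = 19.8 m/s

20 m s⁻¹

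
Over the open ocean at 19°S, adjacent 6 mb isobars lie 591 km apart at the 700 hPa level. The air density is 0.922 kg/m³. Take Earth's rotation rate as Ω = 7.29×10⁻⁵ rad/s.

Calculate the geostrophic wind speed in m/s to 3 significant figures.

Coriolis parameter at 19°S:
f = 2Ω sin φ = 2 × 7.29×10⁻⁵ × sin 19° = 4.75×10⁻⁵ s⁻¹
Pressure gradient: |∂P/∂n| = 600 Pa / 591000 m = 1.02×10⁻³ Pa/m
Geostrophic balance (pressure-gradient force = Coriolis force):
V_g = (1/(fρ)) |∂P/∂n| = 1.02×10⁻³ / (4.75×10⁻⁵ × 0.922) = 23.2 m/s

23.2 m/s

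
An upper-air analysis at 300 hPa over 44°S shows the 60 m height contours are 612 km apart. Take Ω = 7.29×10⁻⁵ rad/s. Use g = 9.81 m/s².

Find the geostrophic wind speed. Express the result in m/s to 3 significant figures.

Coriolis parameter at 44°S:
f = 2Ω sin φ = 2 × 7.29×10⁻⁵ × sin 44° = 1.01×10⁻⁴ s⁻¹
Height gradient: |∂Z/∂n| = 60 m / 612000 m = 9.80×10⁻⁵
On a pressure surface, geostrophic balance gives V_g = (g/f)|∂Z/∂n|:
V_g = 9.81 × 9.80×10⁻⁵ / 1.01×10⁻⁴ = 9.50 m/s

9.50 m/s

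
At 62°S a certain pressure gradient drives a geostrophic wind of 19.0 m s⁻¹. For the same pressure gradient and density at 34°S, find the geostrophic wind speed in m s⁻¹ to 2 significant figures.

30 m s⁻¹

With the same pressure gradient and density, V_g ∝ 1/f ∝ 1/sin φ.
V₂ = V₁ · sin φ₁ / sin φ₂ = 19.0 × sin 62° / sin 34°
V₂ = 19.0 × 0.8829/0.5592 = 30 m s⁻¹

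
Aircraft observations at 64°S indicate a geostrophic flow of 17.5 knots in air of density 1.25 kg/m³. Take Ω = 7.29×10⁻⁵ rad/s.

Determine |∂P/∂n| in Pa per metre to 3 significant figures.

Coriolis parameter at 64°S:
f = 2Ω sin φ = 2 × 7.29×10⁻⁵ × sin 64° = 1.31×10⁻⁴ s⁻¹
Wind speed in SI: 17.5 knots = 9.00 m/s
Geostrophic balance rearranged: |∂P/∂n| = f ρ V_g
|∂P/∂n| = 1.31×10⁻⁴ × 1.25 × 9.00 = 1.47×10⁻³ Pa/m

1.47×10⁻³ Pa/m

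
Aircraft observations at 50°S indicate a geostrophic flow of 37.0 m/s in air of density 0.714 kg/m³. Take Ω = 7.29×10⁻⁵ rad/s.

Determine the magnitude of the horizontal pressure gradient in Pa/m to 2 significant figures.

Coriolis parameter at 50°S:
f = 2Ω sin φ = 2 × 7.29×10⁻⁵ × sin 50° = 1.12×10⁻⁴ s⁻¹
Geostrophic balance rearranged: |∂P/∂n| = f ρ V_g
|∂P/∂n| = 1.12×10⁻⁴ × 0.714 × 37.0 = 2.95×10⁻³ Pa/m

3.0×10⁻³ Pa/m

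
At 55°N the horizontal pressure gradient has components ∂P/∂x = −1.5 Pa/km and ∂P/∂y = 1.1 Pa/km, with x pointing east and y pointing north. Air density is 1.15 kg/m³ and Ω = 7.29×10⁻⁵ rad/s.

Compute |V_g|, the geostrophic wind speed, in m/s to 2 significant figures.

Coriolis parameter at 55°N:
f = 2Ω sin φ = 2 × 7.29×10⁻⁵ × sin 55° = 1.19×10⁻⁴ s⁻¹
Component geostrophic relations (x east, y north):
u_g = −(1/(fρ)) ∂P/∂y,  v_g = (1/(fρ)) ∂P/∂x
u_g = −(1.1×10⁻³)/(1.19×10⁻⁴ × 1.15) = −8.01 m/s;  v_g = (−1.5×10⁻³)/(1.19×10⁻⁴ × 1.15) = −10.9 m/s
|V_g| = √(u_g² + v_g²) = 13.5 m/s

14 m/s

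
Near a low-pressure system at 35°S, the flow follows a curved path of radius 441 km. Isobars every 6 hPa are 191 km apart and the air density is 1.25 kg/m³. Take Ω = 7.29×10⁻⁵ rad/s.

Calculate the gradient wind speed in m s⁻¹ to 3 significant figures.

19.6 m s⁻¹

Coriolis parameter at 35°S:
f = 2Ω sin φ = 2 × 7.29×10⁻⁵ × sin 35° = 8.36×10⁻⁵ s⁻¹
Pressure gradient: |∂P/∂n| = 600 Pa / 191000 m = 3.14×10⁻³ Pa/m
Geostrophic speed: V_g = |∂P/∂n|/(fρ) = 3.14×10⁻³/(8.36×10⁻⁵ × 1.25) = 30.1 m/s
Around a low, centrifugal force acts outward with Coriolis, so pressure-gradient force balances both:
(1/ρ)|∂P/∂n| = fV + V²/R  →  V² + fR·V − fR·V_g = 0
With fR = 8.36×10⁻⁵ × 441×10³ m = 36.9 m/s:
V = [−fR + √((fR)² + 4 fR V_g)]/2 = [−36.9 + √(36.9² + 4×36.9×30.1)]/2 = 19.6 m/s
Subgeostrophic (V < V_g = 30.1 m/s), as expected around a low.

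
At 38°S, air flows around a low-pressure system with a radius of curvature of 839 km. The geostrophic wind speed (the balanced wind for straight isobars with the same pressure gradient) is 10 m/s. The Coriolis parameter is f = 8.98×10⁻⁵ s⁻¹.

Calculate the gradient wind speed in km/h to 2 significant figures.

Around a low, centrifugal force acts outward with Coriolis, so pressure-gradient force balances both:
(1/ρ)|∂P/∂n| = fV + V²/R  →  V² + fR·V − fR·V_g = 0
With fR = 8.98×10⁻⁵ × 839×10³ m = 75.3 m/s:
V = [−fR + √((fR)² + 4 fR V_g)]/2 = [−75.3 + √(75.3² + 4×75.3×10)]/2 = 8.94 m/s
Subgeostrophic (V < V_g = 10 m/s), as expected around a low.
Converting: 8.94 m/s × 3.6 = 32 km/h

32 km/h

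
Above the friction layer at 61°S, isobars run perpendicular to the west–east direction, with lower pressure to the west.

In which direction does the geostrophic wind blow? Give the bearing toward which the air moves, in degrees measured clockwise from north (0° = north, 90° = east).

The pressure-gradient force points toward the west (bearing 270°).
Geostrophic balance: in the Southern Hemisphere the Coriolis force deflects motion to the left, so the geostrophic wind blows 90° to the left of the pressure-gradient force (low pressure on the right).
Rotating 270° by 90° counterclockwise gives 180° — the wind blows toward the south.

180°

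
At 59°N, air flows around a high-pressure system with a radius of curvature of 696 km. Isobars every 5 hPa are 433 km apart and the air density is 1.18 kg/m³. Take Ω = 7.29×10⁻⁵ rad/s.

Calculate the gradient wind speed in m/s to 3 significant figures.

8.70 m/s

Coriolis parameter at 59°N:
f = 2Ω sin φ = 2 × 7.29×10⁻⁵ × sin 59° = 1.25×10⁻⁴ s⁻¹
Pressure gradient: |∂P/∂n| = 500 Pa / 433000 m = 1.15×10⁻³ Pa/m
Geostrophic speed: V_g = |∂P/∂n|/(fρ) = 1.15×10⁻³/(1.25×10⁻⁴ × 1.18) = 7.83 m/s
Around a high, pressure-gradient force acts outward with centrifugal, so Coriolis balances both:
fV = (1/ρ)|∂P/∂n| + V²/R  →  V² − fR·V + fR·V_g = 0
With fR = 1.25×10⁻⁴ × 696×10³ m = 87.0 m/s:
V = [fR − √((fR)² − 4 fR V_g)]/2 = [87.0 − √(87.0² − 4×87.0×7.83)]/2 = 8.7 m/s
Supergeostrophic (V > V_g = 7.83 m/s), as expected around a high.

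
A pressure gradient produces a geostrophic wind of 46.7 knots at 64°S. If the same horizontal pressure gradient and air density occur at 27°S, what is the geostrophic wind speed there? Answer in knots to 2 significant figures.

With the same pressure gradient and density, V_g ∝ 1/f ∝ 1/sin φ.
V₂ = V₁ · sin φ₁ / sin φ₂ = 46.7 × sin 64° / sin 27°
V₂ = 46.7 × 0.8988/0.4540 = 92 knots

92 knots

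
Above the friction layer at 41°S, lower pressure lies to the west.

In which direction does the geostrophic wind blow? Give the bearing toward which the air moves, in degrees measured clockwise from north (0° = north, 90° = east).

180°

The pressure-gradient force points toward the west (bearing 270°).
Geostrophic balance: in the Southern Hemisphere the Coriolis force deflects motion to the left, so the geostrophic wind blows 90° to the left of the pressure-gradient force (low pressure on the right).
Rotating 270° by 90° counterclockwise gives 180° — the wind blows toward the south.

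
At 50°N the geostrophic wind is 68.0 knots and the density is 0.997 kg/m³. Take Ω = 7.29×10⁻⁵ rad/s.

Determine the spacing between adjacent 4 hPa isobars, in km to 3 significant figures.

Coriolis parameter at 50°N:
f = 2Ω sin φ = 2 × 7.29×10⁻⁵ × sin 50° = 1.12×10⁻⁴ s⁻¹
Wind speed in SI: 68.0 knots = 35.0 m/s
Geostrophic balance rearranged: |∂P/∂n| = f ρ V_g
|∂P/∂n| = 1.12×10⁻⁴ × 0.997 × 35.0 = 3.90×10⁻³ Pa/m
Isobar spacing: Δn = ΔP/|∂P/∂n| = 400 Pa / 3.90×10⁻³ Pa/m = 102685 m ≈ 103 km

103 km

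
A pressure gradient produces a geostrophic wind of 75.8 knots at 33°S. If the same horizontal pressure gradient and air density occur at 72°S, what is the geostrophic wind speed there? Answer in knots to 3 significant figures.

With the same pressure gradient and density, V_g ∝ 1/f ∝ 1/sin φ.
V₂ = V₁ · sin φ₁ / sin φ₂ = 75.8 × sin 33° / sin 72°
V₂ = 75.8 × 0.5446/0.9511 = 43.4 knots

43.4 knots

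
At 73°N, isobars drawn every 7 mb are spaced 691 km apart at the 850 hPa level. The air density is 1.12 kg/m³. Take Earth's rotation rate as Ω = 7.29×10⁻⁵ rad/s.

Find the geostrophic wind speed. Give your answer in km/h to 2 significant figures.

Coriolis parameter at 73°N:
f = 2Ω sin φ = 2 × 7.29×10⁻⁵ × sin 73° = 1.39×10⁻⁴ s⁻¹
Pressure gradient: |∂P/∂n| = 700 Pa / 691000 m = 1.01×10⁻³ Pa/m
Geostrophic balance (pressure-gradient force = Coriolis force):
V_g = (1/(fρ)) |∂P/∂n| = 1.01×10⁻³ / (1.39×10⁻⁴ × 1.12) = 6.49 m/s
Converting: 6.49 m/s × 3.6 = 23 km/h

23 km/h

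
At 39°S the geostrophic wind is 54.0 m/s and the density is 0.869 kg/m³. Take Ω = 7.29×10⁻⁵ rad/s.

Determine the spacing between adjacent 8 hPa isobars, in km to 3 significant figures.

186 km

Coriolis parameter at 39°S:
f = 2Ω sin φ = 2 × 7.29×10⁻⁵ × sin 39° = 9.18×10⁻⁵ s⁻¹
Geostrophic balance rearranged: |∂P/∂n| = f ρ V_g
|∂P/∂n| = 9.18×10⁻⁵ × 0.869 × 54.0 = 4.31×10⁻³ Pa/m
Isobar spacing: Δn = ΔP/|∂P/∂n| = 800 Pa / 4.31×10⁻³ Pa/m = 185801 m ≈ 186 km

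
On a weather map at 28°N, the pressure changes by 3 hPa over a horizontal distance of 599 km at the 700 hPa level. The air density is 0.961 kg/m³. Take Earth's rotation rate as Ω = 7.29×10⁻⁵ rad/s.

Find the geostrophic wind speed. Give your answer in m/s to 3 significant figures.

Coriolis parameter at 28°N:
f = 2Ω sin φ = 2 × 7.29×10⁻⁵ × sin 28° = 6.84×10⁻⁵ s⁻¹
Pressure gradient: |∂P/∂n| = 300 Pa / 599000 m = 5.01×10⁻⁴ Pa/m
Geostrophic balance (pressure-gradient force = Coriolis force):
V_g = (1/(fρ)) |∂P/∂n| = 5.01×10⁻⁴ / (6.84×10⁻⁵ × 0.961) = 7.61 m/s

7.61 m/s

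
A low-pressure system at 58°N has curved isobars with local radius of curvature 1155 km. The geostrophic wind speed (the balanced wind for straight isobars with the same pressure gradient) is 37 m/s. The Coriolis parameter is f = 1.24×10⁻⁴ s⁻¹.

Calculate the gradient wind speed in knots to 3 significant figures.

59.3 knots

Around a low, centrifugal force acts outward with Coriolis, so pressure-gradient force balances both:
(1/ρ)|∂P/∂n| = fV + V²/R  →  V² + fR·V − fR·V_g = 0
With fR = 1.24×10⁻⁴ × 1155×10³ m = 143 m/s:
V = [−fR + √((fR)² + 4 fR V_g)]/2 = [−143 + √(143² + 4×143×37)]/2 = 30.5 m/s
Subgeostrophic (V < V_g = 37 m/s), as expected around a low.
Converting: 30.5 m/s × 1.944 = 59.3 knots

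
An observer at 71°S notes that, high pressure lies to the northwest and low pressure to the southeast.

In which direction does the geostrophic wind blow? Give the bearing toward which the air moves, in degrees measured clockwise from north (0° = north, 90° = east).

045°

The pressure-gradient force points toward the southeast (bearing 135°).
Geostrophic balance: in the Southern Hemisphere the Coriolis force deflects motion to the left, so the geostrophic wind blows 90° to the left of the pressure-gradient force (low pressure on the right).
Rotating 135° by 90° counterclockwise gives 045° — the wind blows toward the northeast.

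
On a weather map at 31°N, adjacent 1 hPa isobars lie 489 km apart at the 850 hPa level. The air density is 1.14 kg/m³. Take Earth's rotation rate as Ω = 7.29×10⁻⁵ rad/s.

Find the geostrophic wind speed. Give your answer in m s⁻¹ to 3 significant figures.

Coriolis parameter at 31°N:
f = 2Ω sin φ = 2 × 7.29×10⁻⁵ × sin 31° = 7.51×10⁻⁵ s⁻¹
Pressure gradient: |∂P/∂n| = 100 Pa / 489000 m = 2.04×10⁻⁴ Pa/m
Geostrophic balance (pressure-gradient force = Coriolis force):
V_g = (1/(fρ)) |∂P/∂n| = 2.04×10⁻⁴ / (7.51×10⁻⁵ × 1.14) = 2.39 m/s

2.39 m s⁻¹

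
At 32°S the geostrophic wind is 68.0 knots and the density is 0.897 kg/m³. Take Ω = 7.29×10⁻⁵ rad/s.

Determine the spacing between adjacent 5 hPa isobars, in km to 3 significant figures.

206 km

Coriolis parameter at 32°S:
f = 2Ω sin φ = 2 × 7.29×10⁻⁵ × sin 32° = 7.73×10⁻⁵ s⁻¹
Wind speed in SI: 68.0 knots = 35.0 m/s
Geostrophic balance rearranged: |∂P/∂n| = f ρ V_g
|∂P/∂n| = 7.73×10⁻⁵ × 0.897 × 35.0 = 2.42×10⁻³ Pa/m
Isobar spacing: Δn = ΔP/|∂P/∂n| = 500 Pa / 2.42×10⁻³ Pa/m = 206235 m ≈ 206 km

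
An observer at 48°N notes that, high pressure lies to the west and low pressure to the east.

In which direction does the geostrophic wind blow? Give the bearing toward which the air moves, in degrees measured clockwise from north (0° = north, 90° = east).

The pressure-gradient force points toward the east (bearing 090°).
Geostrophic balance: in the Northern Hemisphere the Coriolis force deflects motion to the right, so the geostrophic wind blows 90° to the right of the pressure-gradient force (low pressure on the left).
Rotating 090° by 90° clockwise gives 180° — the wind blows toward the south.

180°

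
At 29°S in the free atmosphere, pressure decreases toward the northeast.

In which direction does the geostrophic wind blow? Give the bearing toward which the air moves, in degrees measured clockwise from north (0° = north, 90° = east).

315°

The pressure-gradient force points toward the northeast (bearing 045°).
Geostrophic balance: in the Southern Hemisphere the Coriolis force deflects motion to the left, so the geostrophic wind blows 90° to the left of the pressure-gradient force (low pressure on the right).
Rotating 045° by 90° counterclockwise gives 315° — the wind blows toward the northwest.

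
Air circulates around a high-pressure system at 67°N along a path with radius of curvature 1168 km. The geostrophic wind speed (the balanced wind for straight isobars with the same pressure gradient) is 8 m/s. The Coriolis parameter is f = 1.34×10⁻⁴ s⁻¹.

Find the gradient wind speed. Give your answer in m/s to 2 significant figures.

Around a high, pressure-gradient force acts outward with centrifugal, so Coriolis balances both:
fV = (1/ρ)|∂P/∂n| + V²/R  →  V² − fR·V + fR·V_g = 0
With fR = 1.34×10⁻⁴ × 1168×10³ m = 157 m/s:
V = [fR − √((fR)² − 4 fR V_g)]/2 = [157 − √(157² − 4×157×8)]/2 = 8.46 m/s
Supergeostrophic (V > V_g = 8 m/s), as expected around a high.

8.5 m/s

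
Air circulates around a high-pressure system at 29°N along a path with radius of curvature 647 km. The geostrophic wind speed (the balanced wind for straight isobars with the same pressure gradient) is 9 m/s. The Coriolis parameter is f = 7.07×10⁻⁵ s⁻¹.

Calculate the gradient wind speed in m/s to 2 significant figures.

Around a high, pressure-gradient force acts outward with centrifugal, so Coriolis balances both:
fV = (1/ρ)|∂P/∂n| + V²/R  →  V² − fR·V + fR·V_g = 0
With fR = 7.07×10⁻⁵ × 647×10³ m = 45.7 m/s:
V = [fR − √((fR)² − 4 fR V_g)]/2 = [45.7 − √(45.7² − 4×45.7×9)]/2 = 12.3 m/s
Supergeostrophic (V > V_g = 9 m/s), as expected around a high.

12 m/s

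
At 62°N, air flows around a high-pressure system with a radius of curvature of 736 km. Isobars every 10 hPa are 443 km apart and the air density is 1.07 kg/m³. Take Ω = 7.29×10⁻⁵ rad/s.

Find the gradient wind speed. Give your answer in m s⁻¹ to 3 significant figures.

21.1 m s⁻¹

Coriolis parameter at 62°N:
f = 2Ω sin φ = 2 × 7.29×10⁻⁵ × sin 62° = 1.29×10⁻⁴ s⁻¹
Pressure gradient: |∂P/∂n| = 1000 Pa / 443000 m = 2.26×10⁻³ Pa/m
Geostrophic speed: V_g = |∂P/∂n|/(fρ) = 2.26×10⁻³/(1.29×10⁻⁴ × 1.07) = 16.4 m/s
Around a high, pressure-gradient force acts outward with centrifugal, so Coriolis balances both:
fV = (1/ρ)|∂P/∂n| + V²/R  →  V² − fR·V + fR·V_g = 0
With fR = 1.29×10⁻⁴ × 736×10³ m = 94.7 m/s:
V = [fR − √((fR)² − 4 fR V_g)]/2 = [94.7 − √(94.7² − 4×94.7×16.4)]/2 = 21.1 m/s
Supergeostrophic (V > V_g = 16.4 m/s), as expected around a high.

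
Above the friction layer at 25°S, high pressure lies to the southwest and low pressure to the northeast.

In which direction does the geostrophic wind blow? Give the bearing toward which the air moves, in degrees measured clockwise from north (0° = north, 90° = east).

The pressure-gradient force points toward the northeast (bearing 045°).
Geostrophic balance: in the Southern Hemisphere the Coriolis force deflects motion to the left, so the geostrophic wind blows 90° to the left of the pressure-gradient force (low pressure on the right).
Rotating 045° by 90° counterclockwise gives 315° — the wind blows toward the northwest.

315°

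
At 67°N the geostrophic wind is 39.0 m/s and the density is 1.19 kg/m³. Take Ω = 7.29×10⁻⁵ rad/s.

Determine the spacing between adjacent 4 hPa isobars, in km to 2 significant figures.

Coriolis parameter at 67°N:
f = 2Ω sin φ = 2 × 7.29×10⁻⁵ × sin 67° = 1.34×10⁻⁴ s⁻¹
Geostrophic balance rearranged: |∂P/∂n| = f ρ V_g
|∂P/∂n| = 1.34×10⁻⁴ × 1.19 × 39.0 = 6.23×10⁻³ Pa/m
Isobar spacing: Δn = ΔP/|∂P/∂n| = 400 Pa / 6.23×10⁻³ Pa/m = 64219 m ≈ 64 km

64 km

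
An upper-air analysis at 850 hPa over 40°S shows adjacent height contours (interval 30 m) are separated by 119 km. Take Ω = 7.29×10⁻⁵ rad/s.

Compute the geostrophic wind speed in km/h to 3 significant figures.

95.0 km/h

Coriolis parameter at 40°S:
f = 2Ω sin φ = 2 × 7.29×10⁻⁵ × sin 40° = 9.37×10⁻⁵ s⁻¹
Height gradient: |∂Z/∂n| = 30 m / 119000 m = 2.52×10⁻⁴
On a pressure surface, geostrophic balance gives V_g = (g/f)|∂Z/∂n|:
V_g = 9.81 × 2.52×10⁻⁴ / 9.37×10⁻⁵ = 26.4 m/s
Converting: 26.4 m/s × 3.6 = 95.0 km/h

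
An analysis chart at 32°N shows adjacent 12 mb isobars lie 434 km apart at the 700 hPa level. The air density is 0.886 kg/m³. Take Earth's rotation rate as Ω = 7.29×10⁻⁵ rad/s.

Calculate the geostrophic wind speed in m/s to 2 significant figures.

Coriolis parameter at 32°N:
f = 2Ω sin φ = 2 × 7.29×10⁻⁵ × sin 32° = 7.73×10⁻⁵ s⁻¹
Pressure gradient: |∂P/∂n| = 1200 Pa / 434000 m = 2.76×10⁻³ Pa/m
Geostrophic balance (pressure-gradient force = Coriolis force):
V_g = (1/(fρ)) |∂P/∂n| = 2.76×10⁻³ / (7.73×10⁻⁵ × 0.886) = 40.4 m/s

40 m/s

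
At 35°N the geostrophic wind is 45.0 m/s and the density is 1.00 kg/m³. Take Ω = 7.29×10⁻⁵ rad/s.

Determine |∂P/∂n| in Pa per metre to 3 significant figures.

3.76×10⁻³ Pa/m

Coriolis parameter at 35°N:
f = 2Ω sin φ = 2 × 7.29×10⁻⁵ × sin 35° = 8.36×10⁻⁵ s⁻¹
Geostrophic balance rearranged: |∂P/∂n| = f ρ V_g
|∂P/∂n| = 8.36×10⁻⁵ × 1.00 × 45.0 = 3.76×10⁻³ Pa/m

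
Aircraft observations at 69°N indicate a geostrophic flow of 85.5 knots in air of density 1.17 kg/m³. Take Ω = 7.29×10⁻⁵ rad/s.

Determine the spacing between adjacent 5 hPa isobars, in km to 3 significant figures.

71.4 km

Coriolis parameter at 69°N:
f = 2Ω sin φ = 2 × 7.29×10⁻⁵ × sin 69° = 1.36×10⁻⁴ s⁻¹
Wind speed in SI: 85.5 knots = 44.0 m/s
Geostrophic balance rearranged: |∂P/∂n| = f ρ V_g
|∂P/∂n| = 1.36×10⁻⁴ × 1.17 × 44.0 = 7.00×10⁻³ Pa/m
Isobar spacing: Δn = ΔP/|∂P/∂n| = 500 Pa / 7.00×10⁻³ Pa/m = 71379 m ≈ 71.4 km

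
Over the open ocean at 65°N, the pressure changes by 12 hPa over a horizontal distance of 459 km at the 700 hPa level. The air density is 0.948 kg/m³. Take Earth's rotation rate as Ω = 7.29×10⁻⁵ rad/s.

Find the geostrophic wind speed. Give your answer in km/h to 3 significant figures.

75.1 km/h

Coriolis parameter at 65°N:
f = 2Ω sin φ = 2 × 7.29×10⁻⁵ × sin 65° = 1.32×10⁻⁴ s⁻¹
Pressure gradient: |∂P/∂n| = 1200 Pa / 459000 m = 2.61×10⁻³ Pa/m
Geostrophic balance (pressure-gradient force = Coriolis force):
V_g = (1/(fρ)) |∂P/∂n| = 2.61×10⁻³ / (1.32×10⁻⁴ × 0.948) = 20.9 m/s
Converting: 20.9 m/s × 3.6 = 75.1 km/h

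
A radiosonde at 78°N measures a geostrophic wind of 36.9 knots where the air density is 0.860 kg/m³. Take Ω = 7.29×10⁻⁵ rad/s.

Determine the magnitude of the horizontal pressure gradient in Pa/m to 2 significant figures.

2.3×10⁻³ Pa/m

Coriolis parameter at 78°N:
f = 2Ω sin φ = 2 × 7.29×10⁻⁵ × sin 78° = 1.43×10⁻⁴ s⁻¹
Wind speed in SI: 36.9 knots = 19.0 m/s
Geostrophic balance rearranged: |∂P/∂n| = f ρ V_g
|∂P/∂n| = 1.43×10⁻⁴ × 0.860 × 19.0 = 2.33×10⁻³ Pa/m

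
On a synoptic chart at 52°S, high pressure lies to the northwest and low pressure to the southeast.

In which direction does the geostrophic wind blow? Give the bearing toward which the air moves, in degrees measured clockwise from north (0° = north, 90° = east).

The pressure-gradient force points toward the southeast (bearing 135°).
Geostrophic balance: in the Southern Hemisphere the Coriolis force deflects motion to the left, so the geostrophic wind blows 90° to the left of the pressure-gradient force (low pressure on the right).
Rotating 135° by 90° counterclockwise gives 045° — the wind blows toward the northeast.

045°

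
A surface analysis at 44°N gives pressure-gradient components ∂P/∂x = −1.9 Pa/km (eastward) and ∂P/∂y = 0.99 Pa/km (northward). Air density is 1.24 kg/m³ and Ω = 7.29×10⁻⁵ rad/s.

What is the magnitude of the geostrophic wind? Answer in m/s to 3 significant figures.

Coriolis parameter at 44°N:
f = 2Ω sin φ = 2 × 7.29×10⁻⁵ × sin 44° = 1.01×10⁻⁴ s⁻¹
Component geostrophic relations (x east, y north):
u_g = −(1/(fρ)) ∂P/∂y,  v_g = (1/(fρ)) ∂P/∂x
u_g = −(0.99×10⁻³)/(1.01×10⁻⁴ × 1.24) = −7.88 m/s;  v_g = (−1.9×10⁻³)/(1.01×10⁻⁴ × 1.24) = −15.1 m/s
|V_g| = √(u_g² + v_g²) = 17.1 m/s

17.1 m/s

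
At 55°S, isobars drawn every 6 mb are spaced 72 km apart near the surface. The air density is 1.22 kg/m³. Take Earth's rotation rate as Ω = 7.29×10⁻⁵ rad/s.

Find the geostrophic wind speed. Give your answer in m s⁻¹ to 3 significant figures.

Coriolis parameter at 55°S:
f = 2Ω sin φ = 2 × 7.29×10⁻⁵ × sin 55° = 1.19×10⁻⁴ s⁻¹
Pressure gradient: |∂P/∂n| = 600 Pa / 72000 m = 8.33×10⁻³ Pa/m
Geostrophic balance (pressure-gradient force = Coriolis force):
V_g = (1/(fρ)) |∂P/∂n| = 8.33×10⁻³ / (1.19×10⁻⁴ × 1.22) = 57.2 m/s

57.2 m s⁻¹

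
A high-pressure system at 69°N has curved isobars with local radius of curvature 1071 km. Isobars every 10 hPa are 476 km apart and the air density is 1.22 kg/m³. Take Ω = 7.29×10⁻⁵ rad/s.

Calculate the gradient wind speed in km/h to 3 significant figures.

Coriolis parameter at 69°N:
f = 2Ω sin φ = 2 × 7.29×10⁻⁵ × sin 69° = 1.36×10⁻⁴ s⁻¹
Pressure gradient: |∂P/∂n| = 1000 Pa / 476000 m = 2.10×10⁻³ Pa/m
Geostrophic speed: V_g = |∂P/∂n|/(fρ) = 2.10×10⁻³/(1.36×10⁻⁴ × 1.22) = 12.7 m/s
Around a high, pressure-gradient force acts outward with centrifugal, so Coriolis balances both:
fV = (1/ρ)|∂P/∂n| + V²/R  →  V² − fR·V + fR·V_g = 0
With fR = 1.36×10⁻⁴ × 1071×10³ m = 146 m/s:
V = [fR − √((fR)² − 4 fR V_g)]/2 = [146 − √(146² − 4×146×12.7)]/2 = 14 m/s
Supergeostrophic (V > V_g = 12.7 m/s), as expected around a high.
Converting: 14 m/s × 3.6 = 50.4 km/h

50.4 km/h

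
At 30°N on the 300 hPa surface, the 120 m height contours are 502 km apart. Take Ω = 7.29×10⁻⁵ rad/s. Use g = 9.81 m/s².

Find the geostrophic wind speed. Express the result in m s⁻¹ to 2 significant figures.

32 m s⁻¹

Coriolis parameter at 30°N:
f = 2Ω sin φ = 2 × 7.29×10⁻⁵ × sin 30° = 7.29×10⁻⁵ s⁻¹
Height gradient: |∂Z/∂n| = 120 m / 502000 m = 2.39×10⁻⁴
On a pressure surface, geostrophic balance gives V_g = (g/f)|∂Z/∂n|:
V_g = 9.81 × 2.39×10⁻⁴ / 7.29×10⁻⁵ = 32.2 m/s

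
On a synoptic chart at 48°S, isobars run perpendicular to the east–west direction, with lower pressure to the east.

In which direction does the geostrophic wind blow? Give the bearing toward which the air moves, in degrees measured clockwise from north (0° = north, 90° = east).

000°

The pressure-gradient force points toward the east (bearing 090°).
Geostrophic balance: in the Southern Hemisphere the Coriolis force deflects motion to the left, so the geostrophic wind blows 90° to the left of the pressure-gradient force (low pressure on the right).
Rotating 090° by 90° counterclockwise gives 000° — the wind blows toward the north.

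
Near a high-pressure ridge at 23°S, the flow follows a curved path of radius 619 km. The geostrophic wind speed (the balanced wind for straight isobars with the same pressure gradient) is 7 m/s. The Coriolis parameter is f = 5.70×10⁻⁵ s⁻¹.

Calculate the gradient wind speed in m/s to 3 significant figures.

9.63 m/s

Around a high, pressure-gradient force acts outward with centrifugal, so Coriolis balances both:
fV = (1/ρ)|∂P/∂n| + V²/R  →  V² − fR·V + fR·V_g = 0
With fR = 5.70×10⁻⁵ × 619×10³ m = 35.3 m/s:
V = [fR − √((fR)² − 4 fR V_g)]/2 = [35.3 − √(35.3² − 4×35.3×7)]/2 = 9.63 m/s
Supergeostrophic (V > V_g = 7 m/s), as expected around a high.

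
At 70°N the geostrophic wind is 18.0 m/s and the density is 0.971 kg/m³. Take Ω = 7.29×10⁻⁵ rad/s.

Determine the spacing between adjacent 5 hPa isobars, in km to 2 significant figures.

210 km

Coriolis parameter at 70°N:
f = 2Ω sin φ = 2 × 7.29×10⁻⁵ × sin 70° = 1.37×10⁻⁴ s⁻¹
Geostrophic balance rearranged: |∂P/∂n| = f ρ V_g
|∂P/∂n| = 1.37×10⁻⁴ × 0.971 × 18.0 = 2.39×10⁻³ Pa/m
Isobar spacing: Δn = ΔP/|∂P/∂n| = 500 Pa / 2.39×10⁻³ Pa/m = 208802 m ≈ 210 km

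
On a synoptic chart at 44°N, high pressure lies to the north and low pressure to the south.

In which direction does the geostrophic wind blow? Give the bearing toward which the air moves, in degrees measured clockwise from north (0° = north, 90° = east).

The pressure-gradient force points toward the south (bearing 180°).
Geostrophic balance: in the Northern Hemisphere the Coriolis force deflects motion to the right, so the geostrophic wind blows 90° to the right of the pressure-gradient force (low pressure on the left).
Rotating 180° by 90° clockwise gives 270° — the wind blows toward the west.

270°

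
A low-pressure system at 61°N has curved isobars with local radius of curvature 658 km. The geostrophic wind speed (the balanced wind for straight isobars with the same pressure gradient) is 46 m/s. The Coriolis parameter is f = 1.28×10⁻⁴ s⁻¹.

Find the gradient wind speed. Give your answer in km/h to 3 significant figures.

Around a low, centrifugal force acts outward with Coriolis, so pressure-gradient force balances both:
(1/ρ)|∂P/∂n| = fV + V²/R  →  V² + fR·V − fR·V_g = 0
With fR = 1.28×10⁻⁴ × 658×10³ m = 84.2 m/s:
V = [−fR + √((fR)² + 4 fR V_g)]/2 = [−84.2 + √(84.2² + 4×84.2×46)]/2 = 33 m/s
Subgeostrophic (V < V_g = 46 m/s), as expected around a low.
Converting: 33 m/s × 3.6 = 119 km/h

119 km/h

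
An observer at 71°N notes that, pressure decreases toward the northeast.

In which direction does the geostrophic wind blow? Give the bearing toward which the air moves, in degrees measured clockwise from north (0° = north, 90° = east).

The pressure-gradient force points toward the northeast (bearing 045°).
Geostrophic balance: in the Northern Hemisphere the Coriolis force deflects motion to the right, so the geostrophic wind blows 90° to the right of the pressure-gradient force (low pressure on the left).
Rotating 045° by 90° clockwise gives 135° — the wind blows toward the southeast.

135°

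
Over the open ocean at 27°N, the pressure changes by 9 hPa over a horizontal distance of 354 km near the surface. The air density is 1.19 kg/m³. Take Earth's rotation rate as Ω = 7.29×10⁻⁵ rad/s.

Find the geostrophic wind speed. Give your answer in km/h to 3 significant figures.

116 km/h

Coriolis parameter at 27°N:
f = 2Ω sin φ = 2 × 7.29×10⁻⁵ × sin 27° = 6.62×10⁻⁵ s⁻¹
Pressure gradient: |∂P/∂n| = 900 Pa / 354000 m = 2.54×10⁻³ Pa/m
Geostrophic balance (pressure-gradient force = Coriolis force):
V_g = (1/(fρ)) |∂P/∂n| = 2.54×10⁻³ / (6.62×10⁻⁵ × 1.19) = 32.3 m/s
Converting: 32.3 m/s × 3.6 = 116 km/h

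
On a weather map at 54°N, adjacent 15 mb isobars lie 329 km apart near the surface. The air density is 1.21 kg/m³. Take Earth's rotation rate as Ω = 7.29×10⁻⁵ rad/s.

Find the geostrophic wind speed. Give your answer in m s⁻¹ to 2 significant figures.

Coriolis parameter at 54°N:
f = 2Ω sin φ = 2 × 7.29×10⁻⁵ × sin 54° = 1.18×10⁻⁴ s⁻¹
Pressure gradient: |∂P/∂n| = 1500 Pa / 329000 m = 4.56×10⁻³ Pa/m
Geostrophic balance (pressure-gradient force = Coriolis force):
V_g = (1/(fρ)) |∂P/∂n| = 4.56×10⁻³ / (1.18×10⁻⁴ × 1.21) = 31.9 m/s

32 m s⁻¹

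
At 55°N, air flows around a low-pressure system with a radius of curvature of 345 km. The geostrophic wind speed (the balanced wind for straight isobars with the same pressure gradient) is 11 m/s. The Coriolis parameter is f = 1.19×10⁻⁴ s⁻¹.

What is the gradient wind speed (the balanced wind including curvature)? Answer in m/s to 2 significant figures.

9.0 m/s

Around a low, centrifugal force acts outward with Coriolis, so pressure-gradient force balances both:
(1/ρ)|∂P/∂n| = fV + V²/R  →  V² + fR·V − fR·V_g = 0
With fR = 1.19×10⁻⁴ × 345×10³ m = 41.1 m/s:
V = [−fR + √((fR)² + 4 fR V_g)]/2 = [−41.1 + √(41.1² + 4×41.1×11)]/2 = 9.02 m/s
Subgeostrophic (V < V_g = 11 m/s), as expected around a low.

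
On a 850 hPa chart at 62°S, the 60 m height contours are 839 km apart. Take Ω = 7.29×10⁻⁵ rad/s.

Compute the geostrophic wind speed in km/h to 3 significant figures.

19.6 km/h

Coriolis parameter at 62°S:
f = 2Ω sin φ = 2 × 7.29×10⁻⁵ × sin 62° = 1.29×10⁻⁴ s⁻¹
Height gradient: |∂Z/∂n| = 60 m / 839000 m = 7.15×10⁻⁵
On a pressure surface, geostrophic balance gives V_g = (g/f)|∂Z/∂n|:
V_g = 9.81 × 7.15×10⁻⁵ / 1.29×10⁻⁴ = 5.45 m/s
Converting: 5.45 m/s × 3.6 = 19.6 km/h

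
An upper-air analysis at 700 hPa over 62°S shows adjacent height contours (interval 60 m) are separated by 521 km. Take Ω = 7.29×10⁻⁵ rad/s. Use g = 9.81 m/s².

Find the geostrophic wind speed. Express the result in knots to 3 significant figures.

Coriolis parameter at 62°S:
f = 2Ω sin φ = 2 × 7.29×10⁻⁵ × sin 62° = 1.29×10⁻⁴ s⁻¹
Height gradient: |∂Z/∂n| = 60 m / 521000 m = 1.15×10⁻⁴
On a pressure surface, geostrophic balance gives V_g = (g/f)|∂Z/∂n|:
V_g = 9.81 × 1.15×10⁻⁴ / 1.29×10⁻⁴ = 8.78 m/s
Converting: 8.78 m/s × 1.944 = 17.1 knots

17.1 knots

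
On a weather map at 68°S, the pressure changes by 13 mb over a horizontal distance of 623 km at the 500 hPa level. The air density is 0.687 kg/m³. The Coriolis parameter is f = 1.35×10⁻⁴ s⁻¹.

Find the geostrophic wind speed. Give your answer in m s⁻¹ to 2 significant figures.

22 m s⁻¹

Pressure gradient: |∂P/∂n| = 1300 Pa / 623000 m = 2.09×10⁻³ Pa/m
Geostrophic balance (pressure-gradient force = Coriolis force):
V_g = (1/(fρ)) |∂P/∂n| = 2.09×10⁻³ / (1.35×10⁻⁴ × 0.687) = 22.5 m/s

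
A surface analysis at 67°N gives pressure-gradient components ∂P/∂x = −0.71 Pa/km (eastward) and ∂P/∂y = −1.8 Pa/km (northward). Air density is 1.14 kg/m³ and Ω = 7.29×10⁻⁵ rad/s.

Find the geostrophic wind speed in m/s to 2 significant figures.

Coriolis parameter at 67°N:
f = 2Ω sin φ = 2 × 7.29×10⁻⁵ × sin 67° = 1.34×10⁻⁴ s⁻¹
Component geostrophic relations (x east, y north):
u_g = −(1/(fρ)) ∂P/∂y,  v_g = (1/(fρ)) ∂P/∂x
u_g = −(−1.8×10⁻³)/(1.34×10⁻⁴ × 1.14) = 11.8 m/s;  v_g = (−0.71×10⁻³)/(1.34×10⁻⁴ × 1.14) = −4.64 m/s
|V_g| = √(u_g² + v_g²) = 12.6 m/s

13 m/s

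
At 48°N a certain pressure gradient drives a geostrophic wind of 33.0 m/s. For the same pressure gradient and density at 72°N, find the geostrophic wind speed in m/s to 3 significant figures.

With the same pressure gradient and density, V_g ∝ 1/f ∝ 1/sin φ.
V₂ = V₁ · sin φ₁ / sin φ₂ = 33.0 × sin 48° / sin 72°
V₂ = 33.0 × 0.7431/0.9511 = 25.8 m/s

25.8 m/s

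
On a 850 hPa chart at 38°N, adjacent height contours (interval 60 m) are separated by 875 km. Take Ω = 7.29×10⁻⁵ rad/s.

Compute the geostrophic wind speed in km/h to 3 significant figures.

Coriolis parameter at 38°N:
f = 2Ω sin φ = 2 × 7.29×10⁻⁵ × sin 38° = 8.98×10⁻⁵ s⁻¹
Height gradient: |∂Z/∂n| = 60 m / 875000 m = 6.86×10⁻⁵
On a pressure surface, geostrophic balance gives V_g = (g/f)|∂Z/∂n|:
V_g = 9.81 × 6.86×10⁻⁵ / 8.98×10⁻⁵ = 7.49 m/s
Converting: 7.49 m/s × 3.6 = 27.0 km/h

27.0 km/h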